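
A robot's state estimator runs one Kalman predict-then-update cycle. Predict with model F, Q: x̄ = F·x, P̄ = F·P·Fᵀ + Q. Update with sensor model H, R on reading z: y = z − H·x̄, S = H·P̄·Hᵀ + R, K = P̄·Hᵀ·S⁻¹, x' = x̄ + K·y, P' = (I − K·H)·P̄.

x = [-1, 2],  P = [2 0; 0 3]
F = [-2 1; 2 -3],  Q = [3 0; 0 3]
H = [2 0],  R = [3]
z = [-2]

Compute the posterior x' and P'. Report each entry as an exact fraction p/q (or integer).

x' = [-44/59, -132/59]
P' = [42/59 -51/59; -51/59 1086/59]

x̄ = F·x = [4, -8]
P̄ = F·P·Fᵀ + Q = [14 -17; -17 38]
y = z − H·x̄ = [-10]
S = H·P̄·Hᵀ + R = [59]
K = P̄·Hᵀ·S⁻¹ = [28/59; -34/59]
x' = x̄ + K·y = [-44/59, -132/59]
P' = (I − K·H)·P̄ = [42/59 -51/59; -51/59 1086/59]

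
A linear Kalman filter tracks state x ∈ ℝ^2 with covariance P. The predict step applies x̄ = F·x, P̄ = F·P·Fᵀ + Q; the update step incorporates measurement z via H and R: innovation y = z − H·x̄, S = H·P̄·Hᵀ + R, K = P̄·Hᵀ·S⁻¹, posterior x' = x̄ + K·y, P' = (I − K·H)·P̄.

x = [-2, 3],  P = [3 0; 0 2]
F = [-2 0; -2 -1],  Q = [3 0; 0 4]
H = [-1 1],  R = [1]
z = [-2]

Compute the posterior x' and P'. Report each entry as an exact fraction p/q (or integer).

x̄ = F·x = [4, 1]
P̄ = F·P·Fᵀ + Q = [15 12; 12 18]
y = z − H·x̄ = [1]
S = H·P̄·Hᵀ + R = [10]
K = P̄·Hᵀ·S⁻¹ = [-3/10; 3/5]
x' = x̄ + K·y = [37/10, 8/5]
P' = (I − K·H)·P̄ = [141/10 69/5; 69/5 72/5]

x' = [37/10, 8/5]
P' = [141/10 69/5; 69/5 72/5]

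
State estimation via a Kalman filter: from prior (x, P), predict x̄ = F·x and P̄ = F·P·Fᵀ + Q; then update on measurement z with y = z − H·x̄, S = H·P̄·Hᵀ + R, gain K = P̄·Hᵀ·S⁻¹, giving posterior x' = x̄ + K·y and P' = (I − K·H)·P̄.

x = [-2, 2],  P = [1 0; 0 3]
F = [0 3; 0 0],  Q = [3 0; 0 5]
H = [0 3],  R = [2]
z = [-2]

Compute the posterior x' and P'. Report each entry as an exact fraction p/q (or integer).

x̄ = F·x = [6, 0]
P̄ = F·P·Fᵀ + Q = [30 0; 0 5]
y = z − H·x̄ = [-2]
S = H·P̄·Hᵀ + R = [47]
K = P̄·Hᵀ·S⁻¹ = [0; 15/47]
x' = x̄ + K·y = [6, -30/47]
P' = (I − K·H)·P̄ = [30 0; 0 10/47]

x' = [6, -30/47]
P' = [30 0; 0 10/47]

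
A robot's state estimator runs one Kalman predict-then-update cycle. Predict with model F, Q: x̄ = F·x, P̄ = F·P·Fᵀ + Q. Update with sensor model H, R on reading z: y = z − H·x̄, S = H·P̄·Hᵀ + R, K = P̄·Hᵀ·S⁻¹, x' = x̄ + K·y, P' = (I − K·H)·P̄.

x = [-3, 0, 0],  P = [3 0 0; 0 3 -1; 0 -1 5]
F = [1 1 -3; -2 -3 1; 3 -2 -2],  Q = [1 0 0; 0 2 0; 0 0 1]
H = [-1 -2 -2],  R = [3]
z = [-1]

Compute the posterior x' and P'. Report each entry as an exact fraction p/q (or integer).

x̄ = F·x = [-3, 6, -9]
P̄ = F·P·Fᵀ + Q = [58 -40 29; -40 52 -14; 29 -14 52]
y = z − H·x̄ = [-10]
S = H·P̄·Hᵀ + R = [321]
K = P̄·Hᵀ·S⁻¹ = [-12/107; -12/107; -35/107]
x' = x̄ + K·y = [-201/107, 762/107, -613/107]
P' = (I − K·H)·P̄ = [5774/107 -4712/107 1843/107; -4712/107 5132/107 -2758/107; 1843/107 -2758/107 1889/107]

x' = [-201/107, 762/107, -613/107]
P' = [5774/107 -4712/107 1843/107; -4712/107 5132/107 -2758/107; 1843/107 -2758/107 1889/107]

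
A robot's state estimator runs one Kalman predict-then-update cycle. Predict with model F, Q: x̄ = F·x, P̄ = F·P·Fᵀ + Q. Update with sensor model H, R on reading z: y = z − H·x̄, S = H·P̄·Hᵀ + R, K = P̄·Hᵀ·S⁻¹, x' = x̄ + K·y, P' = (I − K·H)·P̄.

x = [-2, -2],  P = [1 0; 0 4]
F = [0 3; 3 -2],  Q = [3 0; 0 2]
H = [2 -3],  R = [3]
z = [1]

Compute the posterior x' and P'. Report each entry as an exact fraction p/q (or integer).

x' = [-103/23, -761/230]
P' = [147/23 93/23; 93/23 663/230]

x̄ = F·x = [-6, -2]
P̄ = F·P·Fᵀ + Q = [39 -24; -24 27]
y = z − H·x̄ = [7]
S = H·P̄·Hᵀ + R = [690]
K = P̄·Hᵀ·S⁻¹ = [5/23; -43/230]
x' = x̄ + K·y = [-103/23, -761/230]
P' = (I − K·H)·P̄ = [147/23 93/23; 93/23 663/230]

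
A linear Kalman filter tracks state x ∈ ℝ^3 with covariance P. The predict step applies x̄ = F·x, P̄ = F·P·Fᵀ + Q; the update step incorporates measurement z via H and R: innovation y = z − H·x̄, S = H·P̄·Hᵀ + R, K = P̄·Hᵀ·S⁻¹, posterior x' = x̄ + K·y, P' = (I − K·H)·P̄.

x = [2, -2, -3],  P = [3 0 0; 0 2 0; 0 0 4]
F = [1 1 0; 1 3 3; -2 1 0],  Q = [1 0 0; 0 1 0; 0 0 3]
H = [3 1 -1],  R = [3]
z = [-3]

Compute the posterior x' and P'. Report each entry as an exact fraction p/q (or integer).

x̄ = F·x = [0, -13, -6]
P̄ = F·P·Fᵀ + Q = [6 9 -4; 9 58 0; -4 0 17]
y = z − H·x̄ = [4]
S = H·P̄·Hᵀ + R = [210]
K = P̄·Hᵀ·S⁻¹ = [31/210; 17/42; -29/210]
x' = x̄ + K·y = [62/105, -239/21, -688/105]
P' = (I − K·H)·P̄ = [299/210 -149/42 59/210; -149/42 991/42 493/42; 59/210 493/42 2729/210]

x' = [62/105, -239/21, -688/105]
P' = [299/210 -149/42 59/210; -149/42 991/42 493/42; 59/210 493/42 2729/210]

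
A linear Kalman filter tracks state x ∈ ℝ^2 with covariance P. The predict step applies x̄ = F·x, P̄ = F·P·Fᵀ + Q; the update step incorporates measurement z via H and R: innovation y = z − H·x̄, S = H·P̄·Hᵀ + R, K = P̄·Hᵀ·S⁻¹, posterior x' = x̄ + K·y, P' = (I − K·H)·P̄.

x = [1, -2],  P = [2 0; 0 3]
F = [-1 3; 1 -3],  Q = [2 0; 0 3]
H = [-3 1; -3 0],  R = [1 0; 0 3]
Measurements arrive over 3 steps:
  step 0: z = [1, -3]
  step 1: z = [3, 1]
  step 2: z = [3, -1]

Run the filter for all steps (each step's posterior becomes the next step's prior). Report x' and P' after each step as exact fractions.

step 0: x' = [73/172, 163/86], P' = [91/516 53/129; 53/129 461/258]
step 1: x' = [-73476/132857, 285811/265714], P' = [23415/132857 54463/132857; 54463/132857 472837/265714]
step 2: x' = [-13279376/68141141, 264517971/136282282], P' = [12009277/68141141 27933075/68141141; 27933075/68141141 242505777/136282282]

step 0: x̄ = F·x = [-7, 7]
step 0: P̄ = F·P·Fᵀ + Q = [31 -29; -29 32]
step 0: y = z − H·x̄ = [-27, -24]
step 0: S = H·P̄·Hᵀ + R = [486 366; 366 282]
step 0: K = P̄·Hᵀ·S⁻¹ = [-61/516 -91/516; 143/258 -53/129]
step 0: x' = x̄ + K·y = [73/172, 163/86]
step 0: P' = (I − K·H)·P̄ = [91/516 53/129; 53/129 461/258]
step 1: x̄ = F·x = [905/172, -905/172]
step 1: P̄ = F·P·Fᵀ + Q = [8149/516 -7117/516; -7117/516 8665/516]
step 1: y = z − H·x̄ = [1034/43, 2887/172]
step 1: S = H·P̄·Hᵀ + R = [31306/129 7891/43; 7891/43 24963/172]
step 1: K = P̄·Hᵀ·S⁻¹ = [-15782/132857 -23415/132857; 146059/265714 -54463/132857]
step 1: x' = x̄ + K·y = [-73476/132857, 285811/265714]
step 1: P' = (I − K·H)·P̄ = [23415/132857 54463/132857; 54463/132857 472837/265714]
step 2: x̄ = F·x = [1004385/265714, -1004385/265714]
step 2: P̄ = F·P·Fᵀ + Q = [4180235/265714 -3648807/265714; -3648807/265714 4445949/265714]
step 2: y = z − H·x̄ = [2407341/132857, 2747441/265714]
step 2: S = H·P̄·Hᵀ + R = [32113310/132857 24284268/132857; 24284268/132857 38419257/265714]
step 2: K = P̄·Hᵀ·S⁻¹ = [-8094756/68141141 -12009277/68141141; 74907327/136282282 -27933075/68141141]
step 2: x' = x̄ + K·y = [-13279376/68141141, 264517971/136282282]
step 2: P' = (I − K·H)·P̄ = [12009277/68141141 27933075/68141141; 27933075/68141141 242505777/136282282]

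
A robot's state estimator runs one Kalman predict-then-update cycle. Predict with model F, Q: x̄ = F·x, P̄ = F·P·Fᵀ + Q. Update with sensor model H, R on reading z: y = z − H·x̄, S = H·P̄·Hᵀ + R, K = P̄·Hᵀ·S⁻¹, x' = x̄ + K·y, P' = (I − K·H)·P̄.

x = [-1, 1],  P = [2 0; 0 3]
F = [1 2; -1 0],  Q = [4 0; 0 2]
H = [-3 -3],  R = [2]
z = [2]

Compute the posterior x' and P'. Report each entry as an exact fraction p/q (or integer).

x̄ = F·x = [1, 1]
P̄ = F·P·Fᵀ + Q = [18 -2; -2 4]
y = z − H·x̄ = [8]
S = H·P̄·Hᵀ + R = [164]
K = P̄·Hᵀ·S⁻¹ = [-12/41; -3/82]
x' = x̄ + K·y = [-55/41, 29/41]
P' = (I − K·H)·P̄ = [162/41 -154/41; -154/41 155/41]

x' = [-55/41, 29/41]
P' = [162/41 -154/41; -154/41 155/41]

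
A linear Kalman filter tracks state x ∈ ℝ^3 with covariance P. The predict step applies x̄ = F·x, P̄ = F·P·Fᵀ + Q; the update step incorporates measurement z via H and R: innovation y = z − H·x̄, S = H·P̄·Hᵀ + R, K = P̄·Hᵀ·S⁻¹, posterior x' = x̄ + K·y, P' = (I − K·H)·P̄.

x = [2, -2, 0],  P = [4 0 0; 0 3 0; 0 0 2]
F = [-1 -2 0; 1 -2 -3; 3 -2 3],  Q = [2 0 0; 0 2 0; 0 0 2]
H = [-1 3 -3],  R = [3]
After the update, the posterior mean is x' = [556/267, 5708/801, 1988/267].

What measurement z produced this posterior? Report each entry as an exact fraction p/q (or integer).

z = [-3]

x̄ = F·x = [2, 6, 10]
P̄ = F·P·Fᵀ + Q = [18 8 0; 8 36 6; 0 6 68]
S = H·P̄·Hᵀ + R = [801]
K = P̄·Hᵀ·S⁻¹ = [2/267; 82/801; -62/267]
x' − x̄ = [22/267, 902/801, -682/267] = K·y
y = (KᵀK)⁻¹·Kᵀ·(x' − x̄) = [11]
z = y + H·x̄ = [11] + [-14] = [-3]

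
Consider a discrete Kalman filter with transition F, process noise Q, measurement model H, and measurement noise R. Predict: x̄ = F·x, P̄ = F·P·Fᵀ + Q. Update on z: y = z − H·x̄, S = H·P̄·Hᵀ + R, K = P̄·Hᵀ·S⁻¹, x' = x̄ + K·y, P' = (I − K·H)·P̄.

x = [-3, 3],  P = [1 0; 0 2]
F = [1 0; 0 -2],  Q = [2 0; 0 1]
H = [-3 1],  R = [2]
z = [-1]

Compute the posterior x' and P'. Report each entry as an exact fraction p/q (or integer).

x' = [-39/19, -132/19]
P' = [33/38 81/38; 81/38 261/38]

x̄ = F·x = [-3, -6]
P̄ = F·P·Fᵀ + Q = [3 0; 0 9]
y = z − H·x̄ = [-4]
S = H·P̄·Hᵀ + R = [38]
K = P̄·Hᵀ·S⁻¹ = [-9/38; 9/38]
x' = x̄ + K·y = [-39/19, -132/19]
P' = (I − K·H)·P̄ = [33/38 81/38; 81/38 261/38]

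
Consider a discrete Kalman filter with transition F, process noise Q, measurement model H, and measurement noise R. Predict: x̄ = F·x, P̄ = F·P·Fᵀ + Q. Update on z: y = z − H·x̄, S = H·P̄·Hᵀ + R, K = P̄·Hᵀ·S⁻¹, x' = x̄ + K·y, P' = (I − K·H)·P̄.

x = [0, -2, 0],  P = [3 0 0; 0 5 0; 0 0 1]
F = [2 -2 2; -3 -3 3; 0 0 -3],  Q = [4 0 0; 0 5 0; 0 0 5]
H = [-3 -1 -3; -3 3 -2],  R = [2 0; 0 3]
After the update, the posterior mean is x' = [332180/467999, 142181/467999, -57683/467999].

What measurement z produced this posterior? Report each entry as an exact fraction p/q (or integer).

x̄ = F·x = [4, 6, 0]
P̄ = F·P·Fᵀ + Q = [40 18 -6; 18 86 -9; -6 -9 14]
S = H·P̄·Hᵀ + R = [520 51; 51 905]
K = P̄·Hᵀ·S⁻¹ = [-105846/467999 -21960/467999; -113587/467999 121203/467999; -11688/467999 -18475/467999]
x' − x̄ = [-1539816/467999, -2665813/467999, -57683/467999] = K·y
y = (KᵀK)⁻¹·Kᵀ·(x' − x̄) = [16, -7]
z = y + H·x̄ = [16, -7] + [-18, 6] = [-2, -1]

z = [-2, -1]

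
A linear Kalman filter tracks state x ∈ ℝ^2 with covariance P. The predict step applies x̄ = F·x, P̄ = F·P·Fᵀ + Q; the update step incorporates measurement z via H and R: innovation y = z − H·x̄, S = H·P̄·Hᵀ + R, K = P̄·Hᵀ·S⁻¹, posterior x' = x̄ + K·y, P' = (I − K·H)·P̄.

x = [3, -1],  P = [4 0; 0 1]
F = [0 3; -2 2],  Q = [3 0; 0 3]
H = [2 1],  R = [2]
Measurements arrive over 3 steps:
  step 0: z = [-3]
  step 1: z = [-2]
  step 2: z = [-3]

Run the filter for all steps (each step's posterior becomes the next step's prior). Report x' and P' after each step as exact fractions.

step 0: x' = [39/97, -391/97], P' = [264/97 -468/97; -468/97 1006/97]
step 1: x' = [-45807/27355, 34896/27355], P' = [30159/27355 -41962/27355; -41962/27355 305378/82065]
step 2: x' = [-45047250/25329557, 16822911/25329557], P' = [27913173/25329557 -38672790/25329557; -38672790/25329557 93369322/25329557]

step 0: x̄ = F·x = [-3, -8]
step 0: P̄ = F·P·Fᵀ + Q = [12 6; 6 23]
step 0: y = z − H·x̄ = [11]
step 0: S = H·P̄·Hᵀ + R = [97]
step 0: K = P̄·Hᵀ·S⁻¹ = [30/97; 35/97]
step 0: x' = x̄ + K·y = [39/97, -391/97]
step 0: P' = (I − K·H)·P̄ = [264/97 -468/97; -468/97 1006/97]
step 1: x̄ = F·x = [-1173/97, -860/97]
step 1: P̄ = F·P·Fᵀ + Q = [9345/97 8844/97; 8844/97 9115/97]
step 1: y = z − H·x̄ = [3012/97]
step 1: S = H·P̄·Hᵀ + R = [82065/97]
step 1: K = P̄·Hᵀ·S⁻¹ = [9178/27355; 26803/82065]
step 1: x' = x̄ + K·y = [-45807/27355, 34896/27355]
step 1: P' = (I − K·H)·P̄ = [30159/27355 -41962/27355; -41962/27355 305378/82065]
step 2: x̄ = F·x = [104688/27355, 161406/27355]
step 2: P̄ = F·P·Fᵀ + Q = [998199/27355 862528/27355; 862528/27355 2836703/82065]
step 2: y = z − H·x̄ = [-452847/27355]
step 2: S = H·P̄·Hᵀ + R = [25329557/82065]
step 2: K = P̄·Hᵀ·S⁻¹ = [8576778/25329557; 8011871/25329557]
step 2: x' = x̄ + K·y = [-45047250/25329557, 16822911/25329557]
step 2: P' = (I − K·H)·P̄ = [27913173/25329557 -38672790/25329557; -38672790/25329557 93369322/25329557]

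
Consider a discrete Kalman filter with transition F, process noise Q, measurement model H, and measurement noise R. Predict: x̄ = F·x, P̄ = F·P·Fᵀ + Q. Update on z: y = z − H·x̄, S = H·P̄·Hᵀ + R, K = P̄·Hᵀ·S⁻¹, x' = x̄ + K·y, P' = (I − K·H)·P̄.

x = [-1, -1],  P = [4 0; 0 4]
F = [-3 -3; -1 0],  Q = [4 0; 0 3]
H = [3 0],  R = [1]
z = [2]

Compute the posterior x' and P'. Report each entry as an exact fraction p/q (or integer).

x̄ = F·x = [6, 1]
P̄ = F·P·Fᵀ + Q = [76 12; 12 7]
y = z − H·x̄ = [-16]
S = H·P̄·Hᵀ + R = [685]
K = P̄·Hᵀ·S⁻¹ = [228/685; 36/685]
x' = x̄ + K·y = [462/685, 109/685]
P' = (I − K·H)·P̄ = [76/685 12/685; 12/685 3499/685]

x' = [462/685, 109/685]
P' = [76/685 12/685; 12/685 3499/685]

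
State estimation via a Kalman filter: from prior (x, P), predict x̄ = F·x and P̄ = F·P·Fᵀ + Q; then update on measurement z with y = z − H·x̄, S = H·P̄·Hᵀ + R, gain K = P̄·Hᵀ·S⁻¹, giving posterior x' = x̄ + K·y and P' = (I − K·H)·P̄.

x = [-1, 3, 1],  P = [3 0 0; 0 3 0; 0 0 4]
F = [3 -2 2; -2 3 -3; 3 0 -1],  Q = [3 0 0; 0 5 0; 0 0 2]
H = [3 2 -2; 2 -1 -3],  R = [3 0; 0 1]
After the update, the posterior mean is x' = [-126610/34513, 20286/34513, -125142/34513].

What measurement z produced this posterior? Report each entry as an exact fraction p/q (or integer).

x̄ = F·x = [-7, 8, -4]
P̄ = F·P·Fᵀ + Q = [58 -60 19; -60 80 -6; 19 -6 33]
S = H·P̄·Hᵀ + R = [77 103; 103 586]
K = P̄·Hᵀ·S⁻¹ = [-2881/34513 7515/34513; 14058/34513 -13190/34513; -6641/34513 -2072/34513]
x' − x̄ = [114981/34513, -255818/34513, 12910/34513] = K·y
y = (KᵀK)⁻¹·Kᵀ·(x' − x̄) = [-6, 13]
z = y + H·x̄ = [-6, 13] + [3, -10] = [-3, 3]

z = [-3, 3]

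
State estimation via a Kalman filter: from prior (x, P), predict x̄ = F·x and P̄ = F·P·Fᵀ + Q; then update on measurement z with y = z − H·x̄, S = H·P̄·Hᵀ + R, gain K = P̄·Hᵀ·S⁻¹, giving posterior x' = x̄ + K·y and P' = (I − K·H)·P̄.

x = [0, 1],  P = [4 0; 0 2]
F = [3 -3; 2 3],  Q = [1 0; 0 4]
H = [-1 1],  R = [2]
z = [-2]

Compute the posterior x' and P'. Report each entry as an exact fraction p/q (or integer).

x' = [143/83, -7/83]
P' = [2164/83 2066/83; 2066/83 2130/83]

x̄ = F·x = [-3, 3]
P̄ = F·P·Fᵀ + Q = [55 6; 6 38]
y = z − H·x̄ = [-8]
S = H·P̄·Hᵀ + R = [83]
K = P̄·Hᵀ·S⁻¹ = [-49/83; 32/83]
x' = x̄ + K·y = [143/83, -7/83]
P' = (I − K·H)·P̄ = [2164/83 2066/83; 2066/83 2130/83]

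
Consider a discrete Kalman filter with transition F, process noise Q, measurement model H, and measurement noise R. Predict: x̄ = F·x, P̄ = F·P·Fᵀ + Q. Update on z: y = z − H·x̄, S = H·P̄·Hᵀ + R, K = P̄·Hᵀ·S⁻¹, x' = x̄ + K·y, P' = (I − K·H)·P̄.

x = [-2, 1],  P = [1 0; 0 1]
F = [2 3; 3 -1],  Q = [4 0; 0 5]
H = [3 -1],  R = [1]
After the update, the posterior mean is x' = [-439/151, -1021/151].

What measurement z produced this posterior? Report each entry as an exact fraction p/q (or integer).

z = [-2]

x̄ = F·x = [-1, -7]
P̄ = F·P·Fᵀ + Q = [17 3; 3 15]
S = H·P̄·Hᵀ + R = [151]
K = P̄·Hᵀ·S⁻¹ = [48/151; -6/151]
x' − x̄ = [-288/151, 36/151] = K·y
y = (KᵀK)⁻¹·Kᵀ·(x' − x̄) = [-6]
z = y + H·x̄ = [-6] + [4] = [-2]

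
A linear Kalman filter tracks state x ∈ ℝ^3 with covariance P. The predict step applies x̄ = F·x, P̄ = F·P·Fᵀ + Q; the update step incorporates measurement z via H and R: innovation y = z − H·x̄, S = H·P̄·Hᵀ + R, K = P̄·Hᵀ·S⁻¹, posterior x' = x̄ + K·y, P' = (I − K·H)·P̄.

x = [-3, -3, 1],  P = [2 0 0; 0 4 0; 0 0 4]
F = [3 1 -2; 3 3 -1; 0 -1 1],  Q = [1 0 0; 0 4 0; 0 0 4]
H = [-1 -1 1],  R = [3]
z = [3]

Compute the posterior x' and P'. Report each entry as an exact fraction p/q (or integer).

x̄ = F·x = [-14, -19, 4]
P̄ = F·P·Fᵀ + Q = [39 38 -12; 38 62 -16; -12 -16 12]
y = z − H·x̄ = [-34]
S = H·P̄·Hᵀ + R = [248]
K = P̄·Hᵀ·S⁻¹ = [-89/248; -29/62; 5/31]
x' = x̄ + K·y = [-223/124, -96/31, -46/31]
P' = (I − K·H)·P̄ = [1751/248 -225/62 73/31; -225/62 240/31 84/31; 73/31 84/31 172/31]

x' = [-223/124, -96/31, -46/31]
P' = [1751/248 -225/62 73/31; -225/62 240/31 84/31; 73/31 84/31 172/31]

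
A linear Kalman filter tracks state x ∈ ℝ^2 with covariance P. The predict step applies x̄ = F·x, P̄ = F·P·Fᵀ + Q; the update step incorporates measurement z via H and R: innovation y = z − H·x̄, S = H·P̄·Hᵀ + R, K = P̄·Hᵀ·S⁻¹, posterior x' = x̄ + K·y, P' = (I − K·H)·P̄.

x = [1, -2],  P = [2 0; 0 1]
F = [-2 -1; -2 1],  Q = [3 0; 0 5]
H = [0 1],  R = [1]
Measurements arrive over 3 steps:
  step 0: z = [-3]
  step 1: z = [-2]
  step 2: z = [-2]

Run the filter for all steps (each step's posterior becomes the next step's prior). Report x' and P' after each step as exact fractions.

step 0: x' = [7/15, -46/15], P' = [131/15 7/15; 7/15 14/15]
step 1: x' = [23/6, -41/20], P' = [71/6 17/20; 17/20 39/40]
step 2: x' = [43078/30545, -13144/6109], P' = [381609/30545 5563/6109; 5563/6109 5989/6109]

step 0: x̄ = F·x = [0, -4]
step 0: P̄ = F·P·Fᵀ + Q = [12 7; 7 14]
step 0: y = z − H·x̄ = [1]
step 0: S = H·P̄·Hᵀ + R = [15]
step 0: K = P̄·Hᵀ·S⁻¹ = [7/15; 14/15]
step 0: x' = x̄ + K·y = [7/15, -46/15]
step 0: P' = (I − K·H)·P̄ = [131/15 7/15; 7/15 14/15]
step 1: x̄ = F·x = [32/15, -4]
step 1: P̄ = F·P·Fᵀ + Q = [611/15 34; 34 39]
step 1: y = z − H·x̄ = [2]
step 1: S = H·P̄·Hᵀ + R = [40]
step 1: K = P̄·Hᵀ·S⁻¹ = [17/20; 39/40]
step 1: x' = x̄ + K·y = [23/6, -41/20]
step 1: P' = (I − K·H)·P̄ = [71/6 17/20; 17/20 39/40]
step 2: x̄ = F·x = [-337/60, -583/60]
step 2: P̄ = F·P·Fᵀ + Q = [1313/24 5563/120; 5563/120 5989/120]
step 2: y = z − H·x̄ = [463/60]
step 2: S = H·P̄·Hᵀ + R = [6109/120]
step 2: K = P̄·Hᵀ·S⁻¹ = [5563/6109; 5989/6109]
step 2: x' = x̄ + K·y = [43078/30545, -13144/6109]
step 2: P' = (I − K·H)·P̄ = [381609/30545 5563/6109; 5563/6109 5989/6109]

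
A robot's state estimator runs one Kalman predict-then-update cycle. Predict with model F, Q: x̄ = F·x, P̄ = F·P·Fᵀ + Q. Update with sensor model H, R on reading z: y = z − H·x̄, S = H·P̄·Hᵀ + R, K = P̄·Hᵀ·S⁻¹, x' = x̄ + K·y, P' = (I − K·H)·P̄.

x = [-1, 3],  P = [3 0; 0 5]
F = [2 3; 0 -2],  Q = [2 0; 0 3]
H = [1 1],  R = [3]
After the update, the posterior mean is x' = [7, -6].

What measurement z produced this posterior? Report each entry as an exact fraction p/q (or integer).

x̄ = F·x = [7, -6]
P̄ = F·P·Fᵀ + Q = [59 -30; -30 23]
S = H·P̄·Hᵀ + R = [25]
K = P̄·Hᵀ·S⁻¹ = [29/25; -7/25]
x' − x̄ = [0, 0] = K·y
y = (KᵀK)⁻¹·Kᵀ·(x' − x̄) = [0]
z = y + H·x̄ = [0] + [1] = [1]

z = [1]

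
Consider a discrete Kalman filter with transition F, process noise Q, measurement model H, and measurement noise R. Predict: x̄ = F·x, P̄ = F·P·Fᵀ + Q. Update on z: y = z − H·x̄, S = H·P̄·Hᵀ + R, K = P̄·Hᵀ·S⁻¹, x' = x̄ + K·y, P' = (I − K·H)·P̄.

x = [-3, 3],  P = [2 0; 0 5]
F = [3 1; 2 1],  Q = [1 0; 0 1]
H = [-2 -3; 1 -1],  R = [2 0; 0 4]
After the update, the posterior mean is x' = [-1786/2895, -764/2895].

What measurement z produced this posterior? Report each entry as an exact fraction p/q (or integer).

z = [2, 2]

x̄ = F·x = [-6, -3]
P̄ = F·P·Fᵀ + Q = [24 17; 17 14]
S = H·P̄·Hᵀ + R = [428 -23; -23 8]
K = P̄·Hᵀ·S⁻¹ = [-631/2895 719/2895; -539/2895 -464/2895]
x' − x̄ = [15584/2895, 7921/2895] = K·y
y = (KᵀK)⁻¹·Kᵀ·(x' − x̄) = [-19, 5]
z = y + H·x̄ = [-19, 5] + [21, -3] = [2, 2]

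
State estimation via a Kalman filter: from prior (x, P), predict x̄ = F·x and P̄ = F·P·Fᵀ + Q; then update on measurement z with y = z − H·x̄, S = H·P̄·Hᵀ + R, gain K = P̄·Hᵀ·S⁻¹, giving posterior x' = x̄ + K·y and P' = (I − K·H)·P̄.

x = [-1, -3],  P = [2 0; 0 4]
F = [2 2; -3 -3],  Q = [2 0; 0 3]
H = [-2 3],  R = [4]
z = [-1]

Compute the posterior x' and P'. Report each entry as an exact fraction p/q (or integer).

x' = [56/1053, -3/13]
P' = [1778/1053 12/13; 12/13 12/13]

x̄ = F·x = [-8, 12]
P̄ = F·P·Fᵀ + Q = [26 -36; -36 57]
y = z − H·x̄ = [-53]
S = H·P̄·Hᵀ + R = [1053]
K = P̄·Hᵀ·S⁻¹ = [-160/1053; 3/13]
x' = x̄ + K·y = [56/1053, -3/13]
P' = (I − K·H)·P̄ = [1778/1053 12/13; 12/13 12/13]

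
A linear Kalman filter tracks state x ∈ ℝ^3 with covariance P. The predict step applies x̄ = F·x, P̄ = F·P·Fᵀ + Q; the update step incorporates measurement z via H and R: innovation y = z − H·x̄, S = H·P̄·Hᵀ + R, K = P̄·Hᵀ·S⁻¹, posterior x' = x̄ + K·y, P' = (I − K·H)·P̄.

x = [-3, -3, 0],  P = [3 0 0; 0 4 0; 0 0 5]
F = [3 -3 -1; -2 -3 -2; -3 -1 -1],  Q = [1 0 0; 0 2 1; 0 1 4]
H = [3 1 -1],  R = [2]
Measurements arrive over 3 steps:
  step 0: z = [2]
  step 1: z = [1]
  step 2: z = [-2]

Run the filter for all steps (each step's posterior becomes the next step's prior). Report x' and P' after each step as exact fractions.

step 0: x̄ = F·x = [0, 15, 12]
step 0: P̄ = F·P·Fᵀ + Q = [69 28 -10; 28 70 41; -10 41 40]
step 0: y = z − H·x̄ = [-1]
step 0: S = H·P̄·Hᵀ + R = [879]
step 0: K = P̄·Hᵀ·S⁻¹ = [245/879; 113/879; -29/879]
step 0: x' = x̄ + K·y = [-245/879, 13072/879, 10577/879]
step 0: P' = (I − K·H)·P̄ = [626/879 -3073/879 -1685/879; -3073/879 48761/879 39316/879; -1685/879 39316/879 34319/879]
step 1: x̄ = F·x = [-50528/879, -19960/293, -7638/293]
step 1: P̄ = F·P·Fᵀ + Q = [781001/879 291178/293 104598/293; 291178/293 333941/293 122951/293; 104598/293 122951/293 47438/293]
step 1: y = z − H·x̄ = [63143/293]
step 1: S = H·P̄·Hᵀ + R = [3598546/293]
step 1: K = P̄·Hᵀ·S⁻¹ = [967581/3598546; 77466/257039; 389307/3598546]
step 1: x' = x̄ + K·y = [4984877/10795638, -815914/257039, -9910179/3598546]
step 1: P' = (I − K·H)·P̄ = [6242491/10795638 -377228/257039 -973863/3598546; -377228/257039 6218855/257039 4932239/257039; -973863/3598546 4932239/257039 65351143/3598546]
step 2: x̄ = F·x = [24581722/1799273, 76148242/5397819, 8174049/1799273]
step 2: P̄ = F·P·Fᵀ + Q = [693232801/1799273 771497088/1799273 276166906/1799273; 771497088/1799273 2726927489/5397819 343675219/1799273; 276166906/1799273 343675219/1799273 143054566/1799273]
step 2: y = z − H·x̄ = [-283657231/5397819]
step 2: S = H·P̄·Hᵀ + R = [28738064414/5397819]
step 2: K = P̄·Hᵀ·S⁻¹ = [7725085755/28738064414; 4319687812/14369032207; 3087364113/28738064414]
step 2: x' = x̄ + K·y = [-13335590499/28738064414, -24293912362/14369032207, -31685781855/28738064414]
step 2: P' = (I − K·H)·P̄ = [16591283443/28738064414 -20926834948/14369032207 -7529991077/28738064414; -20926834948/14369032207 345306748765/14369032207 273886868297/14369032207; -7529991077/28738064414 273886868297/14369032207 519009035137/28738064414]

step 0: x' = [-245/879, 13072/879, 10577/879], P' = [626/879 -3073/879 -1685/879; -3073/879 48761/879 39316/879; -1685/879 39316/879 34319/879]
step 1: x' = [4984877/10795638, -815914/257039, -9910179/3598546], P' = [6242491/10795638 -377228/257039 -973863/3598546; -377228/257039 6218855/257039 4932239/257039; -973863/3598546 4932239/257039 65351143/3598546]
step 2: x' = [-13335590499/28738064414, -24293912362/14369032207, -31685781855/28738064414], P' = [16591283443/28738064414 -20926834948/14369032207 -7529991077/28738064414; -20926834948/14369032207 345306748765/14369032207 273886868297/14369032207; -7529991077/28738064414 273886868297/14369032207 519009035137/28738064414]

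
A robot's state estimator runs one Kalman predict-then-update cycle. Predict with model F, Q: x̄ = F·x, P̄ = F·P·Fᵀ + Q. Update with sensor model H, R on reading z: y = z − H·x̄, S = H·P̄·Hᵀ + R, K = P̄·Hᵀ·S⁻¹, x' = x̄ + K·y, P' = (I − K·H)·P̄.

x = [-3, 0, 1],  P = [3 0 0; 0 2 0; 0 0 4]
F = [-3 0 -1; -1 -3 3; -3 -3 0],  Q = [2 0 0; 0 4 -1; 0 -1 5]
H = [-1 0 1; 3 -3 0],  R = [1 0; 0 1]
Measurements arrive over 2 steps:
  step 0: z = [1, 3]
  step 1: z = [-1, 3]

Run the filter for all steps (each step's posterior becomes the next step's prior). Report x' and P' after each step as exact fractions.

step 0: x' = [8014/1067, 6945/1067, 9102/1067], P' = [93963/5335 93673/5335 95941/5335; 93673/5335 281924/16005 286988/16005; 95941/5335 286988/16005 308861/16005]
step 1: x' = [221202700/329946319, -97702718/329946319, -21833646/329946319], P' = [3599314881/329946319 3569614502/329946319 3828031949/329946319; 3569614502/329946319 7153010507/659892638 7595036617/659892638; 3828031949/329946319 7595036617/659892638 8745943513/659892638]

step 0: x̄ = F·x = [8, 6, 9]
step 0: P̄ = F·P·Fᵀ + Q = [33 -3 27; -3 61 26; 27 26 50]
step 0: y = z − H·x̄ = [0, -3]
step 0: S = H·P̄·Hᵀ + R = [30 -105; -105 901]
step 0: K = P̄·Hᵀ·S⁻¹ = [1978/5335 174/1067; 5969/16005 -181/1067; 21038/16005 167/1067]
step 0: x' = x̄ + K·y = [8014/1067, 6945/1067, 9102/1067]
step 0: P' = (I − K·H)·P̄ = [93963/5335 93673/5335 95941/5335; 93673/5335 281924/16005 286988/16005; 95941/5335 286988/16005 308861/16005]
step 1: x̄ = F·x = [-33144/1067, -1543/1067, -44877/1067]
step 1: P̄ = F·P·Fᵀ + Q = [920962/3201 67109/1067 452707/1067; 67109/1067 152122/5335 521969/5335; 452707/1067 521969/5335 3404228/5335]
step 1: y = z − H·x̄ = [10666/1067, 98004/1067]
step 1: S = H·P̄·Hᵀ + R = [1252289/16005 1626523/5335; 1626523/5335 9149053/5335]
step 1: K = P̄·Hᵀ·S⁻¹ = [228717068/329946319 89101137/329946319; 455807613/659892638 -41344509/659892638; 1089879615/659892638 183081843/659892638]
step 1: x' = x̄ + K·y = [221202700/329946319, -97702718/329946319, -21833646/329946319]
step 1: P' = (I − K·H)·P̄ = [3599314881/329946319 3569614502/329946319 3828031949/329946319; 3569614502/329946319 7153010507/659892638 7595036617/659892638; 3828031949/329946319 7595036617/659892638 8745943513/659892638]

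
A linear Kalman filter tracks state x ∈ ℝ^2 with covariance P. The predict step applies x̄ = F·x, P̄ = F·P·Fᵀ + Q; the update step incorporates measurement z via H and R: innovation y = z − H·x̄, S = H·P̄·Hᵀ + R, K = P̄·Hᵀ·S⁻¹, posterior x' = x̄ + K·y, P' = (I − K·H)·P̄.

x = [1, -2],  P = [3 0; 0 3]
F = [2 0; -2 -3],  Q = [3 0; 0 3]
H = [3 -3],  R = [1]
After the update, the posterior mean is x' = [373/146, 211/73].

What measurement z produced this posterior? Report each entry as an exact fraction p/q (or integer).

z = [-1]

x̄ = F·x = [2, 4]
P̄ = F·P·Fᵀ + Q = [15 -12; -12 42]
S = H·P̄·Hᵀ + R = [730]
K = P̄·Hᵀ·S⁻¹ = [81/730; -81/365]
x' − x̄ = [81/146, -81/73] = K·y
y = (KᵀK)⁻¹·Kᵀ·(x' − x̄) = [5]
z = y + H·x̄ = [5] + [-6] = [-1]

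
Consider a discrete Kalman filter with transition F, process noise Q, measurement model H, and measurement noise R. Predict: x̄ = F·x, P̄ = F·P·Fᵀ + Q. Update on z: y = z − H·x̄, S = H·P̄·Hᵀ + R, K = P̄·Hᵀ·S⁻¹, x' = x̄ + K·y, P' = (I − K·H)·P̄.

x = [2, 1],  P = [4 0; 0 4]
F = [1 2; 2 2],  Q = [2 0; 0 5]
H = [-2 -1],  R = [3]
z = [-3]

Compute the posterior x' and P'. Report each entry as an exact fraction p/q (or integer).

x' = [37/56, 409/224]
P' = [19/14 -101/56; -101/56 1063/224]

x̄ = F·x = [4, 6]
P̄ = F·P·Fᵀ + Q = [22 24; 24 37]
y = z − H·x̄ = [11]
S = H·P̄·Hᵀ + R = [224]
K = P̄·Hᵀ·S⁻¹ = [-17/56; -85/224]
x' = x̄ + K·y = [37/56, 409/224]
P' = (I − K·H)·P̄ = [19/14 -101/56; -101/56 1063/224]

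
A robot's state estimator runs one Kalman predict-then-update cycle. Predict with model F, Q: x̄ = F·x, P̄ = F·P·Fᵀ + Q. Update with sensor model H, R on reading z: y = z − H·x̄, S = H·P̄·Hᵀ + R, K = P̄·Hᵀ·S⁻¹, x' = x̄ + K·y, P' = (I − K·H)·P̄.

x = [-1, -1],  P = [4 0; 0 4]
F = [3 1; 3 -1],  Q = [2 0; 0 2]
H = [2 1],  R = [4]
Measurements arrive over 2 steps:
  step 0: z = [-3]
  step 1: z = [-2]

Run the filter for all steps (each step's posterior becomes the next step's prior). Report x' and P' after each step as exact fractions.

step 0: x' = [-278/171, 29/171], P' = [454/171 -676/171; -676/171 1564/171]
step 1: x' = [-27393/14282, 10980/7141], P' = [21077/7141 -35760/7141; -35760/7141 86612/7141]

step 0: x̄ = F·x = [-4, -2]
step 0: P̄ = F·P·Fᵀ + Q = [42 32; 32 42]
step 0: y = z − H·x̄ = [7]
step 0: S = H·P̄·Hᵀ + R = [342]
step 0: K = P̄·Hᵀ·S⁻¹ = [58/171; 53/171]
step 0: x' = x̄ + K·y = [-278/171, 29/171]
step 0: P' = (I − K·H)·P̄ = [454/171 -676/171; -676/171 1564/171]
step 1: x̄ = F·x = [-805/171, -863/171]
step 1: P̄ = F·P·Fᵀ + Q = [1936/171 2522/171; 2522/171 10048/171]
step 1: y = z − H·x̄ = [2131/171]
step 1: S = H·P̄·Hᵀ + R = [28564/171]
step 1: K = P̄·Hᵀ·S⁻¹ = [3197/14282; 3773/7141]
step 1: x' = x̄ + K·y = [-27393/14282, 10980/7141]
step 1: P' = (I − K·H)·P̄ = [21077/7141 -35760/7141; -35760/7141 86612/7141]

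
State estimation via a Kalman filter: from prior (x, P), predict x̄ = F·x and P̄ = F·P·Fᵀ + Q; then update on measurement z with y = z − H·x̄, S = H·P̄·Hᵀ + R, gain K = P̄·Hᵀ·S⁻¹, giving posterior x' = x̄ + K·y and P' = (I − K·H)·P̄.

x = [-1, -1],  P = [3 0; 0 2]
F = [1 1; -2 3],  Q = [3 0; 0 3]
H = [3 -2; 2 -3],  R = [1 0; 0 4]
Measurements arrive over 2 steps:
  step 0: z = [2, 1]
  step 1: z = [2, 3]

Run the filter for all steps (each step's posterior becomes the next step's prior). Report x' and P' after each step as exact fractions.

step 0: x̄ = F·x = [-2, -1]
step 0: P̄ = F·P·Fᵀ + Q = [8 0; 0 33]
step 0: y = z − H·x̄ = [6, 2]
step 0: S = H·P̄·Hᵀ + R = [205 246; 246 333]
step 0: K = P̄·Hᵀ·S⁻¹ = [1352/2583 -64/189; 88/287 -11/21]
step 0: x' = x̄ + K·y = [3590/7749, -179/861]
step 0: P' = (I − K·H)·P̄ = [6632/7749 880/861; 880/861 396/287]
step 1: x̄ = F·x = [1979/7749, -293/189]
step 1: P̄ = F·P·Fᵀ + Q = [56411/7749 652/189; 652/189 1243/189]
step 1: y = z − H·x̄ = [-14465/7749, -16750/7749]
step 1: S = H·P̄·Hᵀ + R = [398516/7749 296728/7749; 296728/7749 394523/7749]
step 1: K = P̄·Hᵀ·S⁻¹ = [4644791/8927116 -688796/2231779; 1350445/4463558 -1070285/2231779]
step 1: x' = x̄ + K·y = [-434999/8927116, -4813571/4463558]
step 1: P' = (I − K·H)·P̄ = [7195169/8927116 4235179/4463558; 4235179/4463558 2838773/2231779]

step 0: x' = [3590/7749, -179/861], P' = [6632/7749 880/861; 880/861 396/287]
step 1: x' = [-434999/8927116, -4813571/4463558], P' = [7195169/8927116 4235179/4463558; 4235179/4463558 2838773/2231779]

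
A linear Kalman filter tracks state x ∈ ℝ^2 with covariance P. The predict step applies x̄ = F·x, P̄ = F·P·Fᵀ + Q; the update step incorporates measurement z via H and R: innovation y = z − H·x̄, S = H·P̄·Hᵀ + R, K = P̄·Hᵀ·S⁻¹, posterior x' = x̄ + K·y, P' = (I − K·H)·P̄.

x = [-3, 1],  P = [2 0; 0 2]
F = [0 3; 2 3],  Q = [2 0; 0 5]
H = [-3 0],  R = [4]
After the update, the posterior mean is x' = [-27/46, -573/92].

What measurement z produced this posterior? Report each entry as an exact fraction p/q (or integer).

z = [2]

x̄ = F·x = [3, -3]
P̄ = F·P·Fᵀ + Q = [20 18; 18 31]
S = H·P̄·Hᵀ + R = [184]
K = P̄·Hᵀ·S⁻¹ = [-15/46; -27/92]
x' − x̄ = [-165/46, -297/92] = K·y
y = (KᵀK)⁻¹·Kᵀ·(x' − x̄) = [11]
z = y + H·x̄ = [11] + [-9] = [2]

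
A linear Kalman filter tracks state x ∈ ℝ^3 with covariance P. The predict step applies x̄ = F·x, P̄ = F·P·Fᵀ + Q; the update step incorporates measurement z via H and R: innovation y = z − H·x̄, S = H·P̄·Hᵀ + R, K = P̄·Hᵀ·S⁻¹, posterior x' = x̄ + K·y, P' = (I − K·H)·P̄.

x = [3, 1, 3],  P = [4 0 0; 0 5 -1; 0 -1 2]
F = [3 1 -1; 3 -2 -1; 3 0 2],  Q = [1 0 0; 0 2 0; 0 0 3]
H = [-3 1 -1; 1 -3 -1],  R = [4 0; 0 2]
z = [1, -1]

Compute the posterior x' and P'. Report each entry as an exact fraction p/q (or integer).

x' = [-425384/128241, -368651/128241, 270988/42747]
P' = [328427/128241 293816/128241 -180943/42747; 293816/128241 306869/128241 -184285/42747; -180943/42747 -184285/42747 128852/14249]

x̄ = F·x = [7, 4, 15]
P̄ = F·P·Fᵀ + Q = [46 27 30; 27 56 36; 30 36 47]
y = z − H·x̄ = [33, 19]
S = H·P̄·Hᵀ + R = [467 143; 143 593]
K = P̄·Hᵀ·S⁻¹ = [-37159/128241 -5096/128241; -5431/128241 -36968/128241; -7003/42747 -7322/42747]
x' = x̄ + K·y = [-425384/128241, -368651/128241, 270988/42747]
P' = (I − K·H)·P̄ = [328427/128241 293816/128241 -180943/42747; 293816/128241 306869/128241 -184285/42747; -180943/42747 -184285/42747 128852/14249]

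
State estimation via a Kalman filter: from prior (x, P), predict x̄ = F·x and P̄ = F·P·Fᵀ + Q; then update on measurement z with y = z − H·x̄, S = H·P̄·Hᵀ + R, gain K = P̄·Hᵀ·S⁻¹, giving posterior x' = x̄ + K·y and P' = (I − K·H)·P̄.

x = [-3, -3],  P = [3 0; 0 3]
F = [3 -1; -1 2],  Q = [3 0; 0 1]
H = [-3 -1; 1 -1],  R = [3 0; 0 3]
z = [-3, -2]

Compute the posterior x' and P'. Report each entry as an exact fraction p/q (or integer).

x' = [638/1921, 1994/1921]
P' = [705/1921 -651/1921; -651/1921 3078/1921]

x̄ = F·x = [-6, -3]
P̄ = F·P·Fᵀ + Q = [33 -15; -15 16]
y = z − H·x̄ = [-24, 1]
S = H·P̄·Hᵀ + R = [226 -113; -113 82]
K = P̄·Hᵀ·S⁻¹ = [-488/1921 4/17; -375/1921 -11/17]
x' = x̄ + K·y = [638/1921, 1994/1921]
P' = (I − K·H)·P̄ = [705/1921 -651/1921; -651/1921 3078/1921]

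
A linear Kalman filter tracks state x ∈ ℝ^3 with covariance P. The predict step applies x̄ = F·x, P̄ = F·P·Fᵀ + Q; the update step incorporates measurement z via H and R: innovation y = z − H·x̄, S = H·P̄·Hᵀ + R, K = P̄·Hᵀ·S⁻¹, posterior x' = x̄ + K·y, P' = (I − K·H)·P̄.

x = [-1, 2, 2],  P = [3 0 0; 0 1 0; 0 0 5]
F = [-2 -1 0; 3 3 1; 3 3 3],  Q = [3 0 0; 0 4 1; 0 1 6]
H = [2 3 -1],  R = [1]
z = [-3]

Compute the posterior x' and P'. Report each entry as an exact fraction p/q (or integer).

x' = [90/77, 16/77, 450/77]
P' = [1132/77 -1207/77 -1347/77; -1207/77 1784/77 2897/77; -1347/77 2897/77 5970/77]

x̄ = F·x = [0, 5, 9]
P̄ = F·P·Fᵀ + Q = [16 -21 -21; -21 45 52; -21 52 87]
y = z − H·x̄ = [-9]
S = H·P̄·Hᵀ + R = [77]
K = P̄·Hᵀ·S⁻¹ = [-10/77; 41/77; 27/77]
x' = x̄ + K·y = [90/77, 16/77, 450/77]
P' = (I − K·H)·P̄ = [1132/77 -1207/77 -1347/77; -1207/77 1784/77 2897/77; -1347/77 2897/77 5970/77]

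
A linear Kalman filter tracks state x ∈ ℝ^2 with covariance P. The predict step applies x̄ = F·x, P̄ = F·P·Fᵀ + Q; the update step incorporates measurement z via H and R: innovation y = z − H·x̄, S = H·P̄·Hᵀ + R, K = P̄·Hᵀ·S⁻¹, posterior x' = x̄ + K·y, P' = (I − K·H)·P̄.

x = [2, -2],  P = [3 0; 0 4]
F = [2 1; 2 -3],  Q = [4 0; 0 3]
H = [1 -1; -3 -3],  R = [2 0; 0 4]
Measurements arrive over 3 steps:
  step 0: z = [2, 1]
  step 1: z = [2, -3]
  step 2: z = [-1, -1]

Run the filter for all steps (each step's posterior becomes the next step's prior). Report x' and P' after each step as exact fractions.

step 0: x' = [430/547, -2893/2735], P' = [2260/3829 -204/547; -204/547 1632/2735]
step 1: x' = [38615017/32159985, -383582/2143999], P' = [17026772/32159985 -694060/2143999; -694060/2143999 1184848/2143999]
step 2: x' = [-6674658164/49472615289, 28862737183/49472615289], P' = [26179779844/49472615289 -15994081412/49472615289; -15994081412/49472615289 27286164544/49472615289]

step 0: x̄ = F·x = [2, 10]
step 0: P̄ = F·P·Fᵀ + Q = [20 0; 0 51]
step 0: y = z − H·x̄ = [10, 37]
step 0: S = H·P̄·Hᵀ + R = [73 93; 93 643]
step 0: K = P̄·Hᵀ·S⁻¹ = [1844/3829 -624/3829; -1326/2735 -459/2735]
step 0: x' = x̄ + K·y = [430/547, -2893/2735]
step 0: P' = (I − K·H)·P̄ = [2260/3829 -204/547; -204/547 1632/2735]
step 1: x̄ = F·x = [1407/2735, 12979/2735]
step 1: P̄ = F·P·Fᵀ + Q = [104644/19145 39488/19145; 39488/19145 291131/19145]
step 1: y = z − H·x̄ = [17042/2735, 34953/2735]
step 1: S = H·P̄·Hᵀ + R = [50727/2735 79923/2735; 79923/2735 4349339/19145]
step 1: K = P̄·Hᵀ·S⁻¹ = [13718836/32159985 -1653968/10719995; -939454/2143999 -368091/2143999]
step 1: x' = x̄ + K·y = [38615017/32159985, -383582/2143999]
step 1: P' = (I − K·H)·P̄ = [17026772/32159985 -694060/2143999; -694060/2143999 1184848/2143999]
step 2: x̄ = F·x = [71476304/32159985, 94491224/32159985]
step 2: P̄ = F·P·Fᵀ + Q = [172876148/32159985 56432528/32159985; 56432528/32159985 449472323/32159985]
step 2: y = z − H·x̄ = [-609671/2143999, 3303139/228085]
step 2: S = H·P̄·Hᵀ + R = [38253559/2143999 1177005/45617; 1177005/45617 47840863/228085]
step 2: K = P̄·Hᵀ·S⁻¹ = [7028976876/16490871763 -2546424608/16490871763; -7213374326/16490871763 -2823020783/16490871763]
step 2: x' = x̄ + K·y = [-6674658164/49472615289, 28862737183/49472615289]
step 2: P' = (I − K·H)·P̄ = [26179779844/49472615289 -15994081412/49472615289; -15994081412/49472615289 27286164544/49472615289]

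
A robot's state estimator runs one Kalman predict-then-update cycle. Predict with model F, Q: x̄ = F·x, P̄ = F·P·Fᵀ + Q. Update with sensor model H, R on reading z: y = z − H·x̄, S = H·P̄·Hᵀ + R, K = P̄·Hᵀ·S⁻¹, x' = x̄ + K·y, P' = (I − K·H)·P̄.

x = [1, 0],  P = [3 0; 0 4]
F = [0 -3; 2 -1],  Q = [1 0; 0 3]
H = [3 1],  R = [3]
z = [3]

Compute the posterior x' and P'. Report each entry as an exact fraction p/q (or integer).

x̄ = F·x = [0, 2]
P̄ = F·P·Fᵀ + Q = [37 12; 12 19]
y = z − H·x̄ = [1]
S = H·P̄·Hᵀ + R = [427]
K = P̄·Hᵀ·S⁻¹ = [123/427; 55/427]
x' = x̄ + K·y = [123/427, 909/427]
P' = (I − K·H)·P̄ = [670/427 -1641/427; -1641/427 5088/427]

x' = [123/427, 909/427]
P' = [670/427 -1641/427; -1641/427 5088/427]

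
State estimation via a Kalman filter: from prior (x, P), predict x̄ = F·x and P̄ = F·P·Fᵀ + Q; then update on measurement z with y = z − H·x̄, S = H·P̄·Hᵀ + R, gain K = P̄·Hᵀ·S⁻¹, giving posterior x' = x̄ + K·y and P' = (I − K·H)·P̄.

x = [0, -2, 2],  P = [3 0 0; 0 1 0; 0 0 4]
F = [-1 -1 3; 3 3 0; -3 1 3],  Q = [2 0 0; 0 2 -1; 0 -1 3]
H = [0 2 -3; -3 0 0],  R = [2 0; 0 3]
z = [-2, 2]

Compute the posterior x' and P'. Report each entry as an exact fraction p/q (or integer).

x' = [-35092/61231, -351716/61231, -194498/61231]
P' = [20058/61231 10872/61231 7352/61231; 10872/61231 670459/61231 437932/61231; 7352/61231 437932/61231 299478/61231]

x̄ = F·x = [8, -6, 4]
P̄ = F·P·Fᵀ + Q = [42 -12 44; -12 38 -25; 44 -25 67]
y = z − H·x̄ = [22, 26]
S = H·P̄·Hᵀ + R = [1057 468; 468 381]
K = P̄·Hᵀ·S⁻¹ = [-156/61231 -20058/61231; 13561/61231 -10872/61231; -11285/61231 -7352/61231]
x' = x̄ + K·y = [-35092/61231, -351716/61231, -194498/61231]
P' = (I − K·H)·P̄ = [20058/61231 10872/61231 7352/61231; 10872/61231 670459/61231 437932/61231; 7352/61231 437932/61231 299478/61231]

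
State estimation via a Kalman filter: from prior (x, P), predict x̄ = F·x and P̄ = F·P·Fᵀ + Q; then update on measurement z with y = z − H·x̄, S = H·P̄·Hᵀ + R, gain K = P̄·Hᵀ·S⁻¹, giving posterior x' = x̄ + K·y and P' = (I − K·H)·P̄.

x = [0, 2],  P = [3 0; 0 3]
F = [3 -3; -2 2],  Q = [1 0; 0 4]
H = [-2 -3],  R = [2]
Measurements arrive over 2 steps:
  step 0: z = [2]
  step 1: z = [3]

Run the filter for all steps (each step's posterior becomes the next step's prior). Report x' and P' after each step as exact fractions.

step 0: x̄ = F·x = [-6, 4]
step 0: P̄ = F·P·Fᵀ + Q = [55 -36; -36 28]
step 0: y = z − H·x̄ = [2]
step 0: S = H·P̄·Hᵀ + R = [42]
step 0: K = P̄·Hᵀ·S⁻¹ = [-1/21; -2/7]
step 0: x' = x̄ + K·y = [-128/21, 24/7]
step 0: P' = (I − K·H)·P̄ = [1153/21 -256/7; -256/7 172/7]
step 1: x̄ = F·x = [-200/7, 400/21]
step 1: P̄ = F·P·Fᵀ + Q = [9622/7 -6410/7; -6410/7 12904/21]
step 1: y = z − H·x̄ = [3]
step 1: S = H·P̄·Hᵀ + R = [42]
step 1: K = P̄·Hᵀ·S⁻¹ = [-1/21; -2/7]
step 1: x' = x̄ + K·y = [-201/7, 382/21]
step 1: P' = (I − K·H)·P̄ = [28864/21 -6414/7; -6414/7 12832/21]

step 0: x' = [-128/21, 24/7], P' = [1153/21 -256/7; -256/7 172/7]
step 1: x' = [-201/7, 382/21], P' = [28864/21 -6414/7; -6414/7 12832/21]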